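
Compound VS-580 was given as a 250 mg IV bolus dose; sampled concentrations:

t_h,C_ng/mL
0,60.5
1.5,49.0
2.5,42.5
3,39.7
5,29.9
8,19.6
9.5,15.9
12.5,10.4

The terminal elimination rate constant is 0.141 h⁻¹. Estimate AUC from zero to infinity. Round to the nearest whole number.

Trapezoidal AUC_0→12.5:
  [0→1.5]: (60.5+49.0)/2 × 1.5 = 82.125
  [1.5→2.5]: (49.0+42.5)/2 × 1 = 45.75
  [2.5→3]: (42.5+39.7)/2 × 0.5 = 20.55
  [3→5]: (39.7+29.9)/2 × 2 = 69.6
  [5→8]: (29.9+19.6)/2 × 3 = 74.25
  [8→9.5]: (19.6+15.9)/2 × 1.5 = 26.625
  [9.5→12.5]: (15.9+10.4)/2 × 3 = 39.45
  Sum = 358.35 ng/mL·h
Extrapolated tail: C_last / k_e = 10.4 / 0.141 = 73.759
AUC_0→∞ = 358.35 + 73.759 = 432.109 ng/mL·h

AUC = 432 ng/mL·h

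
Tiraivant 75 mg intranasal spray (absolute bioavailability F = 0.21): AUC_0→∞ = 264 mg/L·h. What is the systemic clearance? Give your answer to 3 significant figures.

CL = F × Dose / AUC_0→∞
   = 0.21 × 75 / 264 = 0.0596591 L/h

CL = 0.0597 L/h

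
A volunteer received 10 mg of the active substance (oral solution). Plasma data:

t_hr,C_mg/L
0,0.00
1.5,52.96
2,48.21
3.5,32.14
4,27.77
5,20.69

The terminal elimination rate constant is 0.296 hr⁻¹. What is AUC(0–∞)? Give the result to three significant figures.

AUC = 234 mg/L·hr

Trapezoidal AUC_0→5:
  [0→1.5]: (0.00+52.96)/2 × 1.5 = 39.72
  [1.5→2]: (52.96+48.21)/2 × 0.5 = 25.2925
  [2→3.5]: (48.21+32.14)/2 × 1.5 = 60.2625
  [3.5→4]: (32.14+27.77)/2 × 0.5 = 14.9775
  [4→5]: (27.77+20.69)/2 × 1 = 24.23
  Sum = 164.4825 mg/L·hr
Extrapolated tail: C_last / k_e = 20.69 / 0.296 = 69.899
AUC_0→∞ = 164.4825 + 69.899 = 234.3815 mg/L·hr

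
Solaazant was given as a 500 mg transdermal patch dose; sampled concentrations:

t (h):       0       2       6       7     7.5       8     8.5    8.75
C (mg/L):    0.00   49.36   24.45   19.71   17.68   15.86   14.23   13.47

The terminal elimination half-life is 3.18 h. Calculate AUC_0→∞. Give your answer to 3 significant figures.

Trapezoidal AUC_0→8.75:
  [0→2]: (0.00+49.36)/2 × 2 = 49.36
  [2→6]: (49.36+24.45)/2 × 4 = 147.62
  [6→7]: (24.45+19.71)/2 × 1 = 22.08
  [7→7.5]: (19.71+17.68)/2 × 0.5 = 9.3475
  [7.5→8]: (17.68+15.86)/2 × 0.5 = 8.385
  [8→8.5]: (15.86+14.23)/2 × 0.5 = 7.5225
  [8.5→8.75]: (14.23+13.47)/2 × 0.25 = 3.4625
  Sum = 247.7775 mg/L·h
k_e = ln2 / t½ = 0.693147 / 3.18 = 0.2180 h^-1
Extrapolated tail: C_last / k_e = 13.47 / 0.218 = 61.789
AUC_0→∞ = 247.7775 + 61.789 = 309.5665 mg/L·h

AUC = 310 mg/L·h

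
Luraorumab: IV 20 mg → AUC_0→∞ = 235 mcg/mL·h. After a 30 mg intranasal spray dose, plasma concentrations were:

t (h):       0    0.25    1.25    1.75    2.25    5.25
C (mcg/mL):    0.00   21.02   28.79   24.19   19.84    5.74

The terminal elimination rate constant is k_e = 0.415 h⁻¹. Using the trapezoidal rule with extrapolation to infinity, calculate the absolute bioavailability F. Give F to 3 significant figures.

Trapezoidal AUC_0→5.25 (intranasal spray):
  [0→0.25]: (0.00+21.02)/2 × 0.25 = 2.6275
  [0.25→1.25]: (21.02+28.79)/2 × 1 = 24.905
  [1.25→1.75]: (28.79+24.19)/2 × 0.5 = 13.245
  [1.75→2.25]: (24.19+19.84)/2 × 0.5 = 11.0075
  [2.25→5.25]: (19.84+5.74)/2 × 3 = 38.37
  Sum = 90.155 mcg/mL·h
Tail: C_last/k_e = 5.74/0.415 = 13.831
AUC_0→∞ (intranasal spray) = 90.155 + 13.831 = 103.986 mcg/mL·h
F = (AUC_ev/D_ev)/(AUC_iv/D_iv) = (103.986/30)/(235/20) = 3.4662/11.75 = 0.2950

F = 0.295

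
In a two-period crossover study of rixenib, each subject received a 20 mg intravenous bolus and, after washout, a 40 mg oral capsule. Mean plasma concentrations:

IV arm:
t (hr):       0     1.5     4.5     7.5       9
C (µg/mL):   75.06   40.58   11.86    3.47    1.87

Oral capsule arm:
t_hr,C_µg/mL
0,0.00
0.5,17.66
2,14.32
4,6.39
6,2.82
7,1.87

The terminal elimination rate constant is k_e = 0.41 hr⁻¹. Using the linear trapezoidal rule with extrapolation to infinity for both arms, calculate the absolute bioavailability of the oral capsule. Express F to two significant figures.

F = 0.17

Trapezoidal AUC_0→9 (IV):
  [0→1.5]: (75.06+40.58)/2 × 1.5 = 86.73
  [1.5→4.5]: (40.58+11.86)/2 × 3 = 78.66
  [4.5→7.5]: (11.86+3.47)/2 × 3 = 22.995
  [7.5→9]: (3.47+1.87)/2 × 1.5 = 4.005
  Sum = 192.39 µg/mL·hr
IV tail: 1.87/0.41 = 4.561; AUC_iv,0→∞ = 192.39 + 4.561 = 196.951 µg/mL·hr
Trapezoidal AUC_0→7 (oral capsule):
  [0→0.5]: (0.00+17.66)/2 × 0.5 = 4.415
  [0.5→2]: (17.66+14.32)/2 × 1.5 = 23.985
  [2→4]: (14.32+6.39)/2 × 2 = 20.71
  [4→6]: (6.39+2.82)/2 × 2 = 9.21
  [6→7]: (2.82+1.87)/2 × 1 = 2.345
  Sum = 60.665 µg/mL·hr
oral capsule tail: 1.87/0.41 = 4.561; AUC_ev,0→∞ = 60.665 + 4.561 = 65.226 µg/mL·hr
F = (AUC_ev/D_ev)/(AUC_iv/D_iv) = (65.226/40)/(196.951/20) = 1.63065/9.84755 = 0.1656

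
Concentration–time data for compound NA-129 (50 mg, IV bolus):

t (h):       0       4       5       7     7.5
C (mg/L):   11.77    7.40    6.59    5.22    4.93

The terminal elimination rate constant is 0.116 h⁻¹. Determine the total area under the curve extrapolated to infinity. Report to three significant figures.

Trapezoidal AUC_0→7.5:
  [0→4]: (11.77+7.40)/2 × 4 = 38.34
  [4→5]: (7.40+6.59)/2 × 1 = 6.995
  [5→7]: (6.59+5.22)/2 × 2 = 11.81
  [7→7.5]: (5.22+4.93)/2 × 0.5 = 2.5375
  Sum = 59.6825 mg/L·h
Extrapolated tail: C_last / k_e = 4.93 / 0.116 = 42.500
AUC_0→∞ = 59.6825 + 42.500 = 102.1825 mg/L·h

AUC = 102 mg/L·h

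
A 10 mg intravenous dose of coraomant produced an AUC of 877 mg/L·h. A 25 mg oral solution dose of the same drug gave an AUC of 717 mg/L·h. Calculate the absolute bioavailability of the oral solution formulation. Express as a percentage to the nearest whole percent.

F = 33%

F = (AUC_ev / D_ev) / (AUC_iv / D_iv)
  = (717/25) / (877/10)
  = 28.68 / 87.7 = 0.3270
  = 32.70%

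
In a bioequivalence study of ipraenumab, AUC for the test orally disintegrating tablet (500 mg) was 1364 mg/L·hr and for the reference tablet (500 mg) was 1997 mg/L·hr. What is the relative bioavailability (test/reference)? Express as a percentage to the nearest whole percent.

F_rel = 68%

F_rel = (AUC_test/D_test) / (AUC_ref/D_ref)
      = (1364/500) / (1997/500)
      = 2.728 / 3.994 = 0.6830 = 68.30%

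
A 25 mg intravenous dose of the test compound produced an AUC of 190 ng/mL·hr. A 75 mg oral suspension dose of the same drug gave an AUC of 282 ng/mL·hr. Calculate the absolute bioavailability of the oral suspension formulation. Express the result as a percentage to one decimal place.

F = 49.5%

F = (AUC_ev / D_ev) / (AUC_iv / D_iv)
  = (282/75) / (190/25)
  = 3.76 / 7.6 = 0.4947
  = 49.47%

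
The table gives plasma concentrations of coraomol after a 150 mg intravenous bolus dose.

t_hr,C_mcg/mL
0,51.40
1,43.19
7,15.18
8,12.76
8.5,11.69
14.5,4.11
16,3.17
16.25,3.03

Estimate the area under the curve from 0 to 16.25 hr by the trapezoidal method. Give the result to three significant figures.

Trapezoidal AUC_0→16.25:
  [0→1]: (51.40+43.19)/2 × 1 = 47.295
  [1→7]: (43.19+15.18)/2 × 6 = 175.11
  [7→8]: (15.18+12.76)/2 × 1 = 13.97
  [8→8.5]: (12.76+11.69)/2 × 0.5 = 6.1125
  [8.5→14.5]: (11.69+4.11)/2 × 6 = 47.4
  [14.5→16]: (4.11+3.17)/2 × 1.5 = 5.46
  [16→16.25]: (3.17+3.03)/2 × 0.25 = 0.775
  Sum = 296.1225 mcg/mL·hr

AUC = 296 mcg/mL·hr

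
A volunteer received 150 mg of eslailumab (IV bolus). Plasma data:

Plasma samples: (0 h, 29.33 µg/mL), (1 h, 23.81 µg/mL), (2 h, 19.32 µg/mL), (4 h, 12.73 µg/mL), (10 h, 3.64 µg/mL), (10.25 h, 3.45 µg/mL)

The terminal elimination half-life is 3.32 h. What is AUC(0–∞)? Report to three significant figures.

AUC = 147 µg/mL·h

Trapezoidal AUC_0→10.25:
  [0→1]: (29.33+23.81)/2 × 1 = 26.57
  [1→2]: (23.81+19.32)/2 × 1 = 21.565
  [2→4]: (19.32+12.73)/2 × 2 = 32.05
  [4→10]: (12.73+3.64)/2 × 6 = 49.11
  [10→10.25]: (3.64+3.45)/2 × 0.25 = 0.88625
  Sum = 130.18125 µg/mL·h
k_e = ln2 / t½ = 0.693147 / 3.32 = 0.2088 h^-1
Extrapolated tail: C_last / k_e = 3.45 / 0.2088 = 16.523
AUC_0→∞ = 130.18125 + 16.523 = 146.70425 µg/mL·h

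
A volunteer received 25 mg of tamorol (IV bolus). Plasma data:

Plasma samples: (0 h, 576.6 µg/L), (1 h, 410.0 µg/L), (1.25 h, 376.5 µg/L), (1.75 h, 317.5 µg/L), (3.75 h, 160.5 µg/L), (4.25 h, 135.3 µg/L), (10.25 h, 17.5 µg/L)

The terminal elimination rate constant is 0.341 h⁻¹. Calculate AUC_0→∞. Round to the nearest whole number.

AUC = 1827 µg/L·h

Trapezoidal AUC_0→10.25:
  [0→1]: (576.6+410.0)/2 × 1 = 493.3
  [1→1.25]: (410.0+376.5)/2 × 0.25 = 98.3125
  [1.25→1.75]: (376.5+317.5)/2 × 0.5 = 173.5
  [1.75→3.75]: (317.5+160.5)/2 × 2 = 478.0
  [3.75→4.25]: (160.5+135.3)/2 × 0.5 = 73.95
  [4.25→10.25]: (135.3+17.5)/2 × 6 = 458.4
  Sum = 1775.4625 µg/L·h
Extrapolated tail: C_last / k_e = 17.5 / 0.341 = 51.320
AUC_0→∞ = 1775.4625 + 51.320 = 1826.7825 µg/L·h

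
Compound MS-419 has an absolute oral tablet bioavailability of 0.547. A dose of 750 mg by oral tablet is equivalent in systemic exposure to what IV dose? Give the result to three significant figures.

Systemic exposure from an extravascular dose = F × D_ev, so the equivalent IV dose is F × D_ev.
D_iv = F × D_ev = 0.547 × 750 = 410.25 mg

D_iv = 410 mg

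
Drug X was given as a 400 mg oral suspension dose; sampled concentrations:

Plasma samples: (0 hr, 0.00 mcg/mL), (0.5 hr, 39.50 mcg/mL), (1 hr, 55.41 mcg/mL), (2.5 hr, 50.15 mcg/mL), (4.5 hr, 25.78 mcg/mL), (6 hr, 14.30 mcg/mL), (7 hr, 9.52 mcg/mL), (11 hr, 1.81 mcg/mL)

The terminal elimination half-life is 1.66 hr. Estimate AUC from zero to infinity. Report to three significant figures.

AUC = 258 mcg/mL·hr

Trapezoidal AUC_0→11:
  [0→0.5]: (0.00+39.50)/2 × 0.5 = 9.875
  [0.5→1]: (39.50+55.41)/2 × 0.5 = 23.7275
  [1→2.5]: (55.41+50.15)/2 × 1.5 = 79.17
  [2.5→4.5]: (50.15+25.78)/2 × 2 = 75.93
  [4.5→6]: (25.78+14.30)/2 × 1.5 = 30.06
  [6→7]: (14.30+9.52)/2 × 1 = 11.91
  [7→11]: (9.52+1.81)/2 × 4 = 22.66
  Sum = 253.3325 mcg/mL·hr
k_e = ln2 / t½ = 0.693147 / 1.66 = 0.4176 hr^-1
Extrapolated tail: C_last / k_e = 1.81 / 0.4176 = 4.334
AUC_0→∞ = 253.3325 + 4.334 = 257.6665 mcg/mL·hr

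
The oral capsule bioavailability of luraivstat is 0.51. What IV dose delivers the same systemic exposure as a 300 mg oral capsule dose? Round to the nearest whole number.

Systemic exposure from an extravascular dose = F × D_ev, so the equivalent IV dose is F × D_ev.
D_iv = F × D_ev = 0.51 × 300 = 153 mg

D_iv = 153 mg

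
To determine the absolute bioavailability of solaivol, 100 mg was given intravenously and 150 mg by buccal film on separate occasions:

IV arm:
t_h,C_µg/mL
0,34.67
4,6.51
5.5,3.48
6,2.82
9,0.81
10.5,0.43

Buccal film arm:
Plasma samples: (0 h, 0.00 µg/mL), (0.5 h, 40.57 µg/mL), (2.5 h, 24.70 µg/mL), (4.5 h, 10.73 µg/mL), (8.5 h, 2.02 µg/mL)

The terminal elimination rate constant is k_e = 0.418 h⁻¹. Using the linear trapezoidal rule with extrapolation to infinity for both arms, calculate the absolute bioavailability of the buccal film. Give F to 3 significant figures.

F = 0.952

Trapezoidal AUC_0→10.5 (IV):
  [0→4]: (34.67+6.51)/2 × 4 = 82.36
  [4→5.5]: (6.51+3.48)/2 × 1.5 = 7.4925
  [5.5→6]: (3.48+2.82)/2 × 0.5 = 1.575
  [6→9]: (2.82+0.81)/2 × 3 = 5.445
  [9→10.5]: (0.81+0.43)/2 × 1.5 = 0.93
  Sum = 97.8025 µg/mL·h
IV tail: 0.43/0.418 = 1.029; AUC_iv,0→∞ = 97.8025 + 1.029 = 98.8315 µg/mL·h
Trapezoidal AUC_0→8.5 (buccal film):
  [0→0.5]: (0.00+40.57)/2 × 0.5 = 10.1425
  [0.5→2.5]: (40.57+24.70)/2 × 2 = 65.27
  [2.5→4.5]: (24.70+10.73)/2 × 2 = 35.43
  [4.5→8.5]: (10.73+2.02)/2 × 4 = 25.5
  Sum = 136.3425 µg/mL·h
buccal film tail: 2.02/0.418 = 4.833; AUC_ev,0→∞ = 136.3425 + 4.833 = 141.1755 µg/mL·h
F = (AUC_ev/D_ev)/(AUC_iv/D_iv) = (141.1755/150)/(98.8315/100) = 0.94117/0.988315 = 0.9523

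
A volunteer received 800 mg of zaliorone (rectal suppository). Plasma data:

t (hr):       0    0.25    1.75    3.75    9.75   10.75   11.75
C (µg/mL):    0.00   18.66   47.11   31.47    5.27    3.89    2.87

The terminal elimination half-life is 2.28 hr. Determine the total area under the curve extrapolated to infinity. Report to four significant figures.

Trapezoidal AUC_0→11.75:
  [0→0.25]: (0.00+18.66)/2 × 0.25 = 2.3325
  [0.25→1.75]: (18.66+47.11)/2 × 1.5 = 49.3275
  [1.75→3.75]: (47.11+31.47)/2 × 2 = 78.58
  [3.75→9.75]: (31.47+5.27)/2 × 6 = 110.22
  [9.75→10.75]: (5.27+3.89)/2 × 1 = 4.58
  [10.75→11.75]: (3.89+2.87)/2 × 1 = 3.38
  Sum = 248.42 µg/mL·hr
k_e = ln2 / t½ = 0.693147 / 2.28 = 0.3040 hr^-1
Extrapolated tail: C_last / k_e = 2.87 / 0.304 = 9.441
AUC_0→∞ = 248.42 + 9.441 = 257.861 µg/mL·hr

AUC = 257.9 µg/mL·hr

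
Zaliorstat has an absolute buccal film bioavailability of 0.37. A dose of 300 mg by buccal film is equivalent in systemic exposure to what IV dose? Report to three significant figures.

Systemic exposure from an extravascular dose = F × D_ev, so the equivalent IV dose is F × D_ev.
D_iv = F × D_ev = 0.37 × 300 = 111 mg

D_iv = 111 mg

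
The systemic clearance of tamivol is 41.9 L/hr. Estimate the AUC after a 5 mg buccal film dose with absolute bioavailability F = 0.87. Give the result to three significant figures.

AUC_0→∞ = F × Dose / CL
        = 0.87 × 5 / 41.9 = 0.103819 mg/L·hr

AUC = 0.104 mg/L·hr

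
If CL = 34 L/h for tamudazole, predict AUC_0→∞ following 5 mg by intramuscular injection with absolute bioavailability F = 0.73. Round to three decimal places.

AUC = 0.107 mg/L·h

AUC_0→∞ = F × Dose / CL
        = 0.73 × 5 / 34 = 0.107353 mg/L·h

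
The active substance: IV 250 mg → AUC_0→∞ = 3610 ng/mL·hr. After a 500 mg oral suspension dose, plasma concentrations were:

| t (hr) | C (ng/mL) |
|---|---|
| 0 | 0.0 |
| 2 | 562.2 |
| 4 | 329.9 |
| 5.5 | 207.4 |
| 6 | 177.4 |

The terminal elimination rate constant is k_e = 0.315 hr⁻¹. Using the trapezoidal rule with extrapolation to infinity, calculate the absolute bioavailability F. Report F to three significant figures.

F = 0.349

Trapezoidal AUC_0→6 (oral suspension):
  [0→2]: (0.0+562.2)/2 × 2 = 562.2
  [2→4]: (562.2+329.9)/2 × 2 = 892.1
  [4→5.5]: (329.9+207.4)/2 × 1.5 = 402.975
  [5.5→6]: (207.4+177.4)/2 × 0.5 = 96.2
  Sum = 1953.475 ng/mL·hr
Tail: C_last/k_e = 177.4/0.315 = 563.175
AUC_0→∞ (oral suspension) = 1953.475 + 563.175 = 2516.65 ng/mL·hr
F = (AUC_ev/D_ev)/(AUC_iv/D_iv) = (2516.65/500)/(3610/250) = 5.0333/14.44 = 0.3486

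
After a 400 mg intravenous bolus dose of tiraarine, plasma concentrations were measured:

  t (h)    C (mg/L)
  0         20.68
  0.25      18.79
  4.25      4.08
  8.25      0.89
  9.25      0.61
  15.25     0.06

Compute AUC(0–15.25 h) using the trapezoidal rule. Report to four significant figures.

AUC = 63.37 mg/L·h

Trapezoidal AUC_0→15.25:
  [0→0.25]: (20.68+18.79)/2 × 0.25 = 4.93375
  [0.25→4.25]: (18.79+4.08)/2 × 4 = 45.74
  [4.25→8.25]: (4.08+0.89)/2 × 4 = 9.94
  [8.25→9.25]: (0.89+0.61)/2 × 1 = 0.75
  [9.25→15.25]: (0.61+0.06)/2 × 6 = 2.01
  Sum = 63.37375 mg/L·h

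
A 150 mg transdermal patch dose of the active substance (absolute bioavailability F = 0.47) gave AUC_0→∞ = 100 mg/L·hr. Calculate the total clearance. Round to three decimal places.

CL = 0.705 L/hr

CL = F × Dose / AUC_0→∞
   = 0.47 × 150 / 100 = 0.705 L/hr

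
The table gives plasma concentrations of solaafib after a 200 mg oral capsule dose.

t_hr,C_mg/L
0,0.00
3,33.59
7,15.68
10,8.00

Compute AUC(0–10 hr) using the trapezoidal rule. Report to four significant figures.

Trapezoidal AUC_0→10:
  [0→3]: (0.00+33.59)/2 × 3 = 50.385
  [3→7]: (33.59+15.68)/2 × 4 = 98.54
  [7→10]: (15.68+8.00)/2 × 3 = 35.52
  Sum = 184.445 mg/L·hr

AUC = 184.4 mg/L·hr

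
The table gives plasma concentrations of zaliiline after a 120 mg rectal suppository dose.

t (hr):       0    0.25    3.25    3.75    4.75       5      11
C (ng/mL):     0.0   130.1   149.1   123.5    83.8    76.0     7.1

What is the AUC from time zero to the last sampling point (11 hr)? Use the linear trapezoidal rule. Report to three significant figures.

AUC = 876 ng/mL·hr

Trapezoidal AUC_0→11:
  [0→0.25]: (0.0+130.1)/2 × 0.25 = 16.2625
  [0.25→3.25]: (130.1+149.1)/2 × 3 = 418.8
  [3.25→3.75]: (149.1+123.5)/2 × 0.5 = 68.15
  [3.75→4.75]: (123.5+83.8)/2 × 1 = 103.65
  [4.75→5]: (83.8+76.0)/2 × 0.25 = 19.975
  [5→11]: (76.0+7.1)/2 × 6 = 249.3
  Sum = 876.1375 ng/mL·hr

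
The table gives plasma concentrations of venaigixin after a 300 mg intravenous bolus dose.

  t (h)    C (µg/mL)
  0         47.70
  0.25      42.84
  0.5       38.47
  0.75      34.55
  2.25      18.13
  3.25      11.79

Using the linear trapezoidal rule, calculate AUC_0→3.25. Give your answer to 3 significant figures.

AUC = 85.1 µg/mL·h

Trapezoidal AUC_0→3.25:
  [0→0.25]: (47.70+42.84)/2 × 0.25 = 11.3175
  [0.25→0.5]: (42.84+38.47)/2 × 0.25 = 10.16375
  [0.5→0.75]: (38.47+34.55)/2 × 0.25 = 9.1275
  [0.75→2.25]: (34.55+18.13)/2 × 1.5 = 39.51
  [2.25→3.25]: (18.13+11.79)/2 × 1 = 14.96
  Sum = 85.07875 µg/mL·h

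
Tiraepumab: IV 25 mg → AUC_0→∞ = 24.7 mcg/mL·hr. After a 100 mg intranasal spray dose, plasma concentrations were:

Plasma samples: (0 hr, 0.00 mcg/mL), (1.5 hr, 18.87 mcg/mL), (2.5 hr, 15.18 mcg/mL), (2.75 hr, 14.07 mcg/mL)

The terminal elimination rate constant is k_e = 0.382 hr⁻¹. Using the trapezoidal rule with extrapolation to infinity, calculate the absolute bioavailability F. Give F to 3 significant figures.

F = 0.725

Trapezoidal AUC_0→2.75 (intranasal spray):
  [0→1.5]: (0.00+18.87)/2 × 1.5 = 14.1525
  [1.5→2.5]: (18.87+15.18)/2 × 1 = 17.025
  [2.5→2.75]: (15.18+14.07)/2 × 0.25 = 3.65625
  Sum = 34.83375 mcg/mL·hr
Tail: C_last/k_e = 14.07/0.382 = 36.832
AUC_0→∞ (intranasal spray) = 34.83375 + 36.832 = 71.66575 mcg/mL·hr
F = (AUC_ev/D_ev)/(AUC_iv/D_iv) = (71.66575/100)/(24.7/25) = 0.7166575/0.988 = 0.7254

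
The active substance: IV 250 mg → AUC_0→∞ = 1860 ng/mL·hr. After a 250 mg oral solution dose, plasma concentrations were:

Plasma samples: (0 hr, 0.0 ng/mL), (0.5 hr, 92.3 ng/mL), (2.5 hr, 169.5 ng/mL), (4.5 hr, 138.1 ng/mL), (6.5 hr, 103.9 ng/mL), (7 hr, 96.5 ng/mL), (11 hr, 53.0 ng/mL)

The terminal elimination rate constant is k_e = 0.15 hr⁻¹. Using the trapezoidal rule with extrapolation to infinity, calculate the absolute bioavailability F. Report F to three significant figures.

Trapezoidal AUC_0→11 (oral solution):
  [0→0.5]: (0.0+92.3)/2 × 0.5 = 23.075
  [0.5→2.5]: (92.3+169.5)/2 × 2 = 261.8
  [2.5→4.5]: (169.5+138.1)/2 × 2 = 307.6
  [4.5→6.5]: (138.1+103.9)/2 × 2 = 242.0
  [6.5→7]: (103.9+96.5)/2 × 0.5 = 50.1
  [7→11]: (96.5+53.0)/2 × 4 = 299.0
  Sum = 1183.575 ng/mL·hr
Tail: C_last/k_e = 53.0/0.15 = 353.333
AUC_0→∞ (oral solution) = 1183.575 + 353.333 = 1536.908 ng/mL·hr
F = (AUC_ev/D_ev)/(AUC_iv/D_iv) = (1536.908/250)/(1860/250) = 6.147632/7.44 = 0.8263

F = 0.826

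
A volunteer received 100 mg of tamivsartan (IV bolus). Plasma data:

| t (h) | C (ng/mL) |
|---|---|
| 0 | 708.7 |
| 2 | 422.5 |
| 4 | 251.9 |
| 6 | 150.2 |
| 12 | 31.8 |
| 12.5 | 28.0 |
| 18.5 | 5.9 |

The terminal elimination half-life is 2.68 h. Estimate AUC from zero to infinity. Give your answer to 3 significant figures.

Trapezoidal AUC_0→18.5:
  [0→2]: (708.7+422.5)/2 × 2 = 1131.2
  [2→4]: (422.5+251.9)/2 × 2 = 674.4
  [4→6]: (251.9+150.2)/2 × 2 = 402.1
  [6→12]: (150.2+31.8)/2 × 6 = 546.0
  [12→12.5]: (31.8+28.0)/2 × 0.5 = 14.95
  [12.5→18.5]: (28.0+5.9)/2 × 6 = 101.7
  Sum = 2870.35 ng/mL·h
k_e = ln2 / t½ = 0.693147 / 2.68 = 0.2586 h^-1
Extrapolated tail: C_last / k_e = 5.9 / 0.2586 = 22.815
AUC_0→∞ = 2870.35 + 22.815 = 2893.165 ng/mL·h

AUC = 2890 ng/mL·h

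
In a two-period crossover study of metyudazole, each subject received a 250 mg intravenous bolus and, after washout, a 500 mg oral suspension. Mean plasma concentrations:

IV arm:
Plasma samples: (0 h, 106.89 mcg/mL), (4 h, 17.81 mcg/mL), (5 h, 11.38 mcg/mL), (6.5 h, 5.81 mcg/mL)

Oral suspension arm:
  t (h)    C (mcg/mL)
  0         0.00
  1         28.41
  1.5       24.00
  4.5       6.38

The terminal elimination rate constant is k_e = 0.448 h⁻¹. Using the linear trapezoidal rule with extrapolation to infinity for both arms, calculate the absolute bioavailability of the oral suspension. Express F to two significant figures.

F = 0.15

Trapezoidal AUC_0→6.5 (IV):
  [0→4]: (106.89+17.81)/2 × 4 = 249.4
  [4→5]: (17.81+11.38)/2 × 1 = 14.595
  [5→6.5]: (11.38+5.81)/2 × 1.5 = 12.8925
  Sum = 276.8875 mcg/mL·h
IV tail: 5.81/0.448 = 12.969; AUC_iv,0→∞ = 276.8875 + 12.969 = 289.8565 mcg/mL·h
Trapezoidal AUC_0→4.5 (oral suspension):
  [0→1]: (0.00+28.41)/2 × 1 = 14.205
  [1→1.5]: (28.41+24.00)/2 × 0.5 = 13.1025
  [1.5→4.5]: (24.00+6.38)/2 × 3 = 45.57
  Sum = 72.8775 mcg/mL·h
oral suspension tail: 6.38/0.448 = 14.241; AUC_ev,0→∞ = 72.8775 + 14.241 = 87.1185 mcg/mL·h
F = (AUC_ev/D_ev)/(AUC_iv/D_iv) = (87.1185/500)/(289.8565/250) = 0.174237/1.159426 = 0.1503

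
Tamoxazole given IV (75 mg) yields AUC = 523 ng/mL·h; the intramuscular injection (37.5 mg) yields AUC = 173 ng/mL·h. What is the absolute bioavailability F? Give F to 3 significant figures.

F = 0.662

F = (AUC_ev / D_ev) / (AUC_iv / D_iv)
  = (173/37.5) / (523/75)
  = 4.61333 / 6.97333 = 0.6616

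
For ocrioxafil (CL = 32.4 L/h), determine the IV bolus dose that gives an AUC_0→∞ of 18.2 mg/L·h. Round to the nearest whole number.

Dose_iv = CL × AUC_0→∞
     = 32.4 × 18.2 = 589.68 mg

Dose = 590 mg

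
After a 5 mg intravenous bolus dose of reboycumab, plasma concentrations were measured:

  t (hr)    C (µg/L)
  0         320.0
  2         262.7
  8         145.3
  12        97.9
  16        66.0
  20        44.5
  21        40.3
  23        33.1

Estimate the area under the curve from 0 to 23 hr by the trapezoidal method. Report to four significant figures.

Trapezoidal AUC_0→23:
  [0→2]: (320.0+262.7)/2 × 2 = 582.7
  [2→8]: (262.7+145.3)/2 × 6 = 1224.0
  [8→12]: (145.3+97.9)/2 × 4 = 486.4
  [12→16]: (97.9+66.0)/2 × 4 = 327.8
  [16→20]: (66.0+44.5)/2 × 4 = 221.0
  [20→21]: (44.5+40.3)/2 × 1 = 42.4
  [21→23]: (40.3+33.1)/2 × 2 = 73.4
  Sum = 2957.7 µg/L·hr

AUC = 2958 µg/L·hr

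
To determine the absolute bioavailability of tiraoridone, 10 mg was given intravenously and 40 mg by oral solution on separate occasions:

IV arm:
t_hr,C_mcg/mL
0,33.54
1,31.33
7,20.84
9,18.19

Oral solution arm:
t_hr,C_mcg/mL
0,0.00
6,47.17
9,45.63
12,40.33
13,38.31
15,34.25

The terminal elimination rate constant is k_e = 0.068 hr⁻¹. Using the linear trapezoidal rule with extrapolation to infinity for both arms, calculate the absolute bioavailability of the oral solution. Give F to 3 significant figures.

Trapezoidal AUC_0→9 (IV):
  [0→1]: (33.54+31.33)/2 × 1 = 32.435
  [1→7]: (31.33+20.84)/2 × 6 = 156.51
  [7→9]: (20.84+18.19)/2 × 2 = 39.03
  Sum = 227.975 mcg/mL·hr
IV tail: 18.19/0.068 = 267.500; AUC_iv,0→∞ = 227.975 + 267.500 = 495.475 mcg/mL·hr
Trapezoidal AUC_0→15 (oral solution):
  [0→6]: (0.00+47.17)/2 × 6 = 141.51
  [6→9]: (47.17+45.63)/2 × 3 = 139.2
  [9→12]: (45.63+40.33)/2 × 3 = 128.94
  [12→13]: (40.33+38.31)/2 × 1 = 39.32
  [13→15]: (38.31+34.25)/2 × 2 = 72.56
  Sum = 521.53 mcg/mL·hr
oral solution tail: 34.25/0.068 = 503.676; AUC_ev,0→∞ = 521.53 + 503.676 = 1025.206 mcg/mL·hr
F = (AUC_ev/D_ev)/(AUC_iv/D_iv) = (1025.206/40)/(495.475/10) = 25.63015/49.5475 = 0.5173

F = 0.517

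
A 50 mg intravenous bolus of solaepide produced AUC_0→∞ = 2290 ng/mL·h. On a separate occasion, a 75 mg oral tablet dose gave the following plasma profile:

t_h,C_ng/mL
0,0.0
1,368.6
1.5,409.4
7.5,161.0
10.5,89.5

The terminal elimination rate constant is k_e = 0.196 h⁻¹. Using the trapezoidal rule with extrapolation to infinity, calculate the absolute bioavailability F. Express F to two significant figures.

F = 0.85

Trapezoidal AUC_0→10.5 (oral tablet):
  [0→1]: (0.0+368.6)/2 × 1 = 184.3
  [1→1.5]: (368.6+409.4)/2 × 0.5 = 194.5
  [1.5→7.5]: (409.4+161.0)/2 × 6 = 1711.2
  [7.5→10.5]: (161.0+89.5)/2 × 3 = 375.75
  Sum = 2465.75 ng/mL·h
Tail: C_last/k_e = 89.5/0.196 = 456.633
AUC_0→∞ (oral tablet) = 2465.75 + 456.633 = 2922.383 ng/mL·h
F = (AUC_ev/D_ev)/(AUC_iv/D_iv) = (2922.383/75)/(2290/50) = 38.9651/45.8 = 0.8508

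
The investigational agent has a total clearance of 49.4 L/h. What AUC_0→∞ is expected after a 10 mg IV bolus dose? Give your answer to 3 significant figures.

AUC = 0.202 mg/L·h

AUC_0→∞ = Dose_iv / CL
        = 10 / 49.4 = 0.202429 mg/L·h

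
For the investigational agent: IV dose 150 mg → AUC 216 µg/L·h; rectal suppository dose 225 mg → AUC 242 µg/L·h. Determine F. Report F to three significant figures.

F = 0.747

F = (AUC_ev / D_ev) / (AUC_iv / D_iv)
  = (242/225) / (216/150)
  = 1.07556 / 1.44 = 0.7469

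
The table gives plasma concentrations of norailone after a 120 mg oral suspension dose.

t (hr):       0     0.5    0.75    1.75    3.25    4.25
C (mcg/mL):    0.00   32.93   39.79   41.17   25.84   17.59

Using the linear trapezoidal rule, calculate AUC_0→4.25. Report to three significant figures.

Trapezoidal AUC_0→4.25:
  [0→0.5]: (0.00+32.93)/2 × 0.5 = 8.2325
  [0.5→0.75]: (32.93+39.79)/2 × 0.25 = 9.09
  [0.75→1.75]: (39.79+41.17)/2 × 1 = 40.48
  [1.75→3.25]: (41.17+25.84)/2 × 1.5 = 50.2575
  [3.25→4.25]: (25.84+17.59)/2 × 1 = 21.715
  Sum = 129.775 mcg/mL·hr

AUC = 130 mcg/mL·hr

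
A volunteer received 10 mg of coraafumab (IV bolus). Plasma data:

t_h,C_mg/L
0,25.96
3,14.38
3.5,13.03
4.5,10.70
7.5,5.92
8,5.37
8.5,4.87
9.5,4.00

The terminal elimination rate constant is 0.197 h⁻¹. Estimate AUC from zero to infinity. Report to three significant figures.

AUC = 134 mg/L·h

Trapezoidal AUC_0→9.5:
  [0→3]: (25.96+14.38)/2 × 3 = 60.51
  [3→3.5]: (14.38+13.03)/2 × 0.5 = 6.8525
  [3.5→4.5]: (13.03+10.70)/2 × 1 = 11.865
  [4.5→7.5]: (10.70+5.92)/2 × 3 = 24.93
  [7.5→8]: (5.92+5.37)/2 × 0.5 = 2.8225
  [8→8.5]: (5.37+4.87)/2 × 0.5 = 2.56
  [8.5→9.5]: (4.87+4.00)/2 × 1 = 4.435
  Sum = 113.975 mg/L·h
Extrapolated tail: C_last / k_e = 4.00 / 0.197 = 20.305
AUC_0→∞ = 113.975 + 20.305 = 134.28 mg/L·h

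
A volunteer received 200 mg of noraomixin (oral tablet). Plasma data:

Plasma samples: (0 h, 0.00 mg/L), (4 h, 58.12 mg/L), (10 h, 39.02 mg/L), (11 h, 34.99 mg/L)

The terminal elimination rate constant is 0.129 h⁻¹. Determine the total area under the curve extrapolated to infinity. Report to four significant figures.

AUC = 715.9 mg/L·h

Trapezoidal AUC_0→11:
  [0→4]: (0.00+58.12)/2 × 4 = 116.24
  [4→10]: (58.12+39.02)/2 × 6 = 291.42
  [10→11]: (39.02+34.99)/2 × 1 = 37.005
  Sum = 444.665 mg/L·h
Extrapolated tail: C_last / k_e = 34.99 / 0.129 = 271.240
AUC_0→∞ = 444.665 + 271.240 = 715.905 mg/L·h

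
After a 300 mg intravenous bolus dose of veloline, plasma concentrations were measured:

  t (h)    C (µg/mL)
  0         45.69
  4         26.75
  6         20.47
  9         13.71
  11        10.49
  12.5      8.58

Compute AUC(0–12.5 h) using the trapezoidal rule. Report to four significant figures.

Trapezoidal AUC_0→12.5:
  [0→4]: (45.69+26.75)/2 × 4 = 144.88
  [4→6]: (26.75+20.47)/2 × 2 = 47.22
  [6→9]: (20.47+13.71)/2 × 3 = 51.27
  [9→11]: (13.71+10.49)/2 × 2 = 24.2
  [11→12.5]: (10.49+8.58)/2 × 1.5 = 14.3025
  Sum = 281.8725 µg/mL·h

AUC = 281.9 µg/mL·h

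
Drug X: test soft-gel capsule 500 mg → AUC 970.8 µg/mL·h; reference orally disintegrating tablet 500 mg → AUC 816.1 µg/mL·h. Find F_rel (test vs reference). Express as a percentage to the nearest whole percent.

F_rel = 119%

F_rel = (AUC_test/D_test) / (AUC_ref/D_ref)
      = (970.8/500) / (816.1/500)
      = 1.9416 / 1.6322 = 1.1896 = 118.96%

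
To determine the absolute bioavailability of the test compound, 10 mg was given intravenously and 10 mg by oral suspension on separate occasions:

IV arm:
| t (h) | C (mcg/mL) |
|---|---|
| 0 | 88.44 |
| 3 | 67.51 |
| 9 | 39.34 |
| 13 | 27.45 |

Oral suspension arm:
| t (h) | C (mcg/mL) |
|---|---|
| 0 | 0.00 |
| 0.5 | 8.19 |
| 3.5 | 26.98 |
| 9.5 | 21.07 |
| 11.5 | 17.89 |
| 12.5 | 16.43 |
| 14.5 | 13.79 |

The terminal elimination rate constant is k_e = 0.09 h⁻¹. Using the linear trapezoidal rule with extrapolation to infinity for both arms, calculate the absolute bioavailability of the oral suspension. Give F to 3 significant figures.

Trapezoidal AUC_0→13 (IV):
  [0→3]: (88.44+67.51)/2 × 3 = 233.925
  [3→9]: (67.51+39.34)/2 × 6 = 320.55
  [9→13]: (39.34+27.45)/2 × 4 = 133.58
  Sum = 688.055 mcg/mL·h
IV tail: 27.45/0.09 = 305.000; AUC_iv,0→∞ = 688.055 + 305.000 = 993.055 mcg/mL·h
Trapezoidal AUC_0→14.5 (oral suspension):
  [0→0.5]: (0.00+8.19)/2 × 0.5 = 2.0475
  [0.5→3.5]: (8.19+26.98)/2 × 3 = 52.755
  [3.5→9.5]: (26.98+21.07)/2 × 6 = 144.15
  [9.5→11.5]: (21.07+17.89)/2 × 2 = 38.96
  [11.5→12.5]: (17.89+16.43)/2 × 1 = 17.16
  [12.5→14.5]: (16.43+13.79)/2 × 2 = 30.22
  Sum = 285.2925 mcg/mL·h
oral suspension tail: 13.79/0.09 = 153.222; AUC_ev,0→∞ = 285.2925 + 153.222 = 438.5145 mcg/mL·h
F = (AUC_ev/D_ev)/(AUC_iv/D_iv) = (438.5145/10)/(993.055/10) = 43.85145/99.3055 = 0.4416

F = 0.442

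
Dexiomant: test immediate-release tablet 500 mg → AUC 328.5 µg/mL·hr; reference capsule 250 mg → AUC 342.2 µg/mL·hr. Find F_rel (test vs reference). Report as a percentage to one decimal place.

F_rel = 48.0%

F_rel = (AUC_test/D_test) / (AUC_ref/D_ref)
      = (328.5/500) / (342.2/250)
      = 0.657 / 1.3688 = 0.4800 = 48.00%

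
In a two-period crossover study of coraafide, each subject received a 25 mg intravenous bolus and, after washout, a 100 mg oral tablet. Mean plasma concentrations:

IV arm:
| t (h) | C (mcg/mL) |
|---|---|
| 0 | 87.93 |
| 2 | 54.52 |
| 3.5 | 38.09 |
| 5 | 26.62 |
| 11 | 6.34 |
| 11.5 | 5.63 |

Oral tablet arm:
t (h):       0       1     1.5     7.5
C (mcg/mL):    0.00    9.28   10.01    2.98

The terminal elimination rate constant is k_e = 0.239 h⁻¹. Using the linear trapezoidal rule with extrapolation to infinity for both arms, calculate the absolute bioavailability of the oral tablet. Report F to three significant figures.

Trapezoidal AUC_0→11.5 (IV):
  [0→2]: (87.93+54.52)/2 × 2 = 142.45
  [2→3.5]: (54.52+38.09)/2 × 1.5 = 69.4575
  [3.5→5]: (38.09+26.62)/2 × 1.5 = 48.5325
  [5→11]: (26.62+6.34)/2 × 6 = 98.88
  [11→11.5]: (6.34+5.63)/2 × 0.5 = 2.9925
  Sum = 362.3125 mcg/mL·h
IV tail: 5.63/0.239 = 23.556; AUC_iv,0→∞ = 362.3125 + 23.556 = 385.8685 mcg/mL·h
Trapezoidal AUC_0→7.5 (oral tablet):
  [0→1]: (0.00+9.28)/2 × 1 = 4.64
  [1→1.5]: (9.28+10.01)/2 × 0.5 = 4.8225
  [1.5→7.5]: (10.01+2.98)/2 × 6 = 38.97
  Sum = 48.4325 mcg/mL·h
oral tablet tail: 2.98/0.239 = 12.469; AUC_ev,0→∞ = 48.4325 + 12.469 = 60.9015 mcg/mL·h
F = (AUC_ev/D_ev)/(AUC_iv/D_iv) = (60.9015/100)/(385.8685/25) = 0.609015/15.43474 = 0.0395

F = 0.0395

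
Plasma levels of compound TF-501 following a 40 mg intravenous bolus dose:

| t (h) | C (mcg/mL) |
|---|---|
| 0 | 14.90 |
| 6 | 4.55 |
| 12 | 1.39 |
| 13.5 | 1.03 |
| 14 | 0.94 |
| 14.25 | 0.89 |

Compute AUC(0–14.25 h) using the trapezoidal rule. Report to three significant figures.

AUC = 78.7 mcg/mL·h

Trapezoidal AUC_0→14.25:
  [0→6]: (14.90+4.55)/2 × 6 = 58.35
  [6→12]: (4.55+1.39)/2 × 6 = 17.82
  [12→13.5]: (1.39+1.03)/2 × 1.5 = 1.815
  [13.5→14]: (1.03+0.94)/2 × 0.5 = 0.4925
  [14→14.25]: (0.94+0.89)/2 × 0.25 = 0.22875
  Sum = 78.70625 mcg/mL·h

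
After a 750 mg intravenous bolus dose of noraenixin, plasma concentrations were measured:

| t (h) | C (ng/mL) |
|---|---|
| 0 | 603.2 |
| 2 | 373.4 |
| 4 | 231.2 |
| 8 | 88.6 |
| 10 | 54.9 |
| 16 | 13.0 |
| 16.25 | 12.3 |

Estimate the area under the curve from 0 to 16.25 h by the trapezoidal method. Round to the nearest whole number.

Trapezoidal AUC_0→16.25:
  [0→2]: (603.2+373.4)/2 × 2 = 976.6
  [2→4]: (373.4+231.2)/2 × 2 = 604.6
  [4→8]: (231.2+88.6)/2 × 4 = 639.6
  [8→10]: (88.6+54.9)/2 × 2 = 143.5
  [10→16]: (54.9+13.0)/2 × 6 = 203.7
  [16→16.25]: (13.0+12.3)/2 × 0.25 = 3.1625
  Sum = 2571.1625 ng/mL·h

AUC = 2571 ng/mL·h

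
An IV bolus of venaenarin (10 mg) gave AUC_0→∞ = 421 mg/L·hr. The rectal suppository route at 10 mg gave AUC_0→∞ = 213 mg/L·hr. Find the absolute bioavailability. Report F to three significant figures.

F = (AUC_ev / D_ev) / (AUC_iv / D_iv)
  = (213/10) / (421/10)
  = 21.3 / 42.1 = 0.5059

F = 0.506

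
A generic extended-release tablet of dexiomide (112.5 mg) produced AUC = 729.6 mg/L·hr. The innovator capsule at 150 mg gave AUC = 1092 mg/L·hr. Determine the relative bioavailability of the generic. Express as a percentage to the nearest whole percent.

F_rel = (AUC_test/D_test) / (AUC_ref/D_ref)
      = (729.6/112.5) / (1092/150)
      = 6.48533 / 7.28 = 0.8908 = 89.08%

F_rel = 89%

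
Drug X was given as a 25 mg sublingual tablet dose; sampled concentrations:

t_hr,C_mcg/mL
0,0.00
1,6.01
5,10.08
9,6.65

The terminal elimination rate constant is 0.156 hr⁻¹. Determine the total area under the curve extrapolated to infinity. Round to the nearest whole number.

Trapezoidal AUC_0→9:
  [0→1]: (0.00+6.01)/2 × 1 = 3.005
  [1→5]: (6.01+10.08)/2 × 4 = 32.18
  [5→9]: (10.08+6.65)/2 × 4 = 33.46
  Sum = 68.645 mcg/mL·hr
Extrapolated tail: C_last / k_e = 6.65 / 0.156 = 42.628
AUC_0→∞ = 68.645 + 42.628 = 111.273 mcg/mL·hr

AUC = 111 mcg/mL·hr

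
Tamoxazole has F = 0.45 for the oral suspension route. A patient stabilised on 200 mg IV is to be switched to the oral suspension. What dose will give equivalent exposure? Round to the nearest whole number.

D_oral = 444 mg

For equal systemic exposure: F × D_ev = D_iv
D_ev = D_iv / F = 200 / 0.45 = 444.444 mg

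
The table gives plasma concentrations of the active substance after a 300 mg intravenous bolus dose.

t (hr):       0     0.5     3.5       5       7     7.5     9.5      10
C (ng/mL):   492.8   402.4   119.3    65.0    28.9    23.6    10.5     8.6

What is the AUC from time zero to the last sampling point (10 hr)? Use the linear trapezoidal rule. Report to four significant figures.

AUC = 1290 ng/mL·hr

Trapezoidal AUC_0→10:
  [0→0.5]: (492.8+402.4)/2 × 0.5 = 223.8
  [0.5→3.5]: (402.4+119.3)/2 × 3 = 782.55
  [3.5→5]: (119.3+65.0)/2 × 1.5 = 138.225
  [5→7]: (65.0+28.9)/2 × 2 = 93.9
  [7→7.5]: (28.9+23.6)/2 × 0.5 = 13.125
  [7.5→9.5]: (23.6+10.5)/2 × 2 = 34.1
  [9.5→10]: (10.5+8.6)/2 × 0.5 = 4.775
  Sum = 1290.475 ng/mL·hr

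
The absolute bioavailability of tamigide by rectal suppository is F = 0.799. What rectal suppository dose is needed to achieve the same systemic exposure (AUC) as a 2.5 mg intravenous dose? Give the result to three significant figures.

D_rectal = 3.13 mg

For equal systemic exposure: F × D_ev = D_iv
D_ev = D_iv / F = 2.5 / 0.799 = 3.12891 mg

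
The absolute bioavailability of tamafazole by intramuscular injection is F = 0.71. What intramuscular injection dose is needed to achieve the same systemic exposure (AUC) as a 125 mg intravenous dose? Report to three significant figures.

D_intramuscular = 176 mg

For equal systemic exposure: F × D_ev = D_iv
D_ev = D_iv / F = 125 / 0.71 = 176.056 mg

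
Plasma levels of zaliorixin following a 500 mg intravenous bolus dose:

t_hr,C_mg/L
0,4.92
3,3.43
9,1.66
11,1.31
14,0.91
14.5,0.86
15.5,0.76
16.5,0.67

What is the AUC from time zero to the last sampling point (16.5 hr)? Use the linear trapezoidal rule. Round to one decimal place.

Trapezoidal AUC_0→16.5:
  [0→3]: (4.92+3.43)/2 × 3 = 12.525
  [3→9]: (3.43+1.66)/2 × 6 = 15.27
  [9→11]: (1.66+1.31)/2 × 2 = 2.97
  [11→14]: (1.31+0.91)/2 × 3 = 3.33
  [14→14.5]: (0.91+0.86)/2 × 0.5 = 0.4425
  [14.5→15.5]: (0.86+0.76)/2 × 1 = 0.81
  [15.5→16.5]: (0.76+0.67)/2 × 1 = 0.715
  Sum = 36.0625 mg/L·hr

AUC = 36.1 mg/L·hr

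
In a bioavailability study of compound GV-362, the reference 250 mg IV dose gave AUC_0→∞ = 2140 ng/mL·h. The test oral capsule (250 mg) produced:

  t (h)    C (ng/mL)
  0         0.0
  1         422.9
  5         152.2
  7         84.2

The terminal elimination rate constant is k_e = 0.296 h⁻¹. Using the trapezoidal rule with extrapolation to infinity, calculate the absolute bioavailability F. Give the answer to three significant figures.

Trapezoidal AUC_0→7 (oral capsule):
  [0→1]: (0.0+422.9)/2 × 1 = 211.45
  [1→5]: (422.9+152.2)/2 × 4 = 1150.2
  [5→7]: (152.2+84.2)/2 × 2 = 236.4
  Sum = 1598.05 ng/mL·h
Tail: C_last/k_e = 84.2/0.296 = 284.459
AUC_0→∞ (oral capsule) = 1598.05 + 284.459 = 1882.509 ng/mL·h
F = (AUC_ev/D_ev)/(AUC_iv/D_iv) = (1882.509/250)/(2140/250) = 7.530036/8.56 = 0.8797

F = 0.880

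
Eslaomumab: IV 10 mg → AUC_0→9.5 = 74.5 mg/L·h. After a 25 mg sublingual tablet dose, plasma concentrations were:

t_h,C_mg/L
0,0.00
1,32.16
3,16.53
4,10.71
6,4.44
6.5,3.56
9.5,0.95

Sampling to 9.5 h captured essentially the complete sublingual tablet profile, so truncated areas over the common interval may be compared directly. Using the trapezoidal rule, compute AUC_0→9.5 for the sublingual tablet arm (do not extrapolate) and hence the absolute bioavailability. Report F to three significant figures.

F = 0.549

Trapezoidal AUC_0→9.5 (sublingual tablet):
  [0→1]: (0.00+32.16)/2 × 1 = 16.08
  [1→3]: (32.16+16.53)/2 × 2 = 48.69
  [3→4]: (16.53+10.71)/2 × 1 = 13.62
  [4→6]: (10.71+4.44)/2 × 2 = 15.15
  [6→6.5]: (4.44+3.56)/2 × 0.5 = 2.0
  [6.5→9.5]: (3.56+0.95)/2 × 3 = 6.765
  Sum = 102.305 mg/L·h
F = (AUC_ev/D_ev)/(AUC_iv/D_iv) = (102.305/25)/(74.5/10) = 4.0922/7.45 = 0.5493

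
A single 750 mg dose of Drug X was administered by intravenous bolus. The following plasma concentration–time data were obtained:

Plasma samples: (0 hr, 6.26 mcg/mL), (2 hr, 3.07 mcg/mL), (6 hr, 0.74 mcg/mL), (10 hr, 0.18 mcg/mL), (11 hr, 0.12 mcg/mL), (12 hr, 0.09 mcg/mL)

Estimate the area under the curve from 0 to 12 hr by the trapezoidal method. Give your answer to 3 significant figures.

AUC = 19.0 mcg/mL·hr

Trapezoidal AUC_0→12:
  [0→2]: (6.26+3.07)/2 × 2 = 9.33
  [2→6]: (3.07+0.74)/2 × 4 = 7.62
  [6→10]: (0.74+0.18)/2 × 4 = 1.84
  [10→11]: (0.18+0.12)/2 × 1 = 0.15
  [11→12]: (0.12+0.09)/2 × 1 = 0.105
  Sum = 19.045 mcg/mL·hr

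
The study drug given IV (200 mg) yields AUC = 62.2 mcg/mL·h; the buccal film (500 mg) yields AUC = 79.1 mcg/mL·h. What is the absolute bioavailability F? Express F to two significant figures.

F = (AUC_ev / D_ev) / (AUC_iv / D_iv)
  = (79.1/500) / (62.2/200)
  = 0.1582 / 0.311 = 0.5087

F = 0.51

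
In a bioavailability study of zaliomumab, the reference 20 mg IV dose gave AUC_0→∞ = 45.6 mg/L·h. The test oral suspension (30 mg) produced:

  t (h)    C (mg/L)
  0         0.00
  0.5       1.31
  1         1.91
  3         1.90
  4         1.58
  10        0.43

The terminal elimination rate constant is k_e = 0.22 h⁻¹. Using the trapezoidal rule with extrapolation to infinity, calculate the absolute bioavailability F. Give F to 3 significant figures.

Trapezoidal AUC_0→10 (oral suspension):
  [0→0.5]: (0.00+1.31)/2 × 0.5 = 0.3275
  [0.5→1]: (1.31+1.91)/2 × 0.5 = 0.805
  [1→3]: (1.91+1.90)/2 × 2 = 3.81
  [3→4]: (1.90+1.58)/2 × 1 = 1.74
  [4→10]: (1.58+0.43)/2 × 6 = 6.03
  Sum = 12.7125 mg/L·h
Tail: C_last/k_e = 0.43/0.22 = 1.955
AUC_0→∞ (oral suspension) = 12.7125 + 1.955 = 14.6675 mg/L·h
F = (AUC_ev/D_ev)/(AUC_iv/D_iv) = (14.6675/30)/(45.6/20) = 0.488917/2.28 = 0.2144

F = 0.214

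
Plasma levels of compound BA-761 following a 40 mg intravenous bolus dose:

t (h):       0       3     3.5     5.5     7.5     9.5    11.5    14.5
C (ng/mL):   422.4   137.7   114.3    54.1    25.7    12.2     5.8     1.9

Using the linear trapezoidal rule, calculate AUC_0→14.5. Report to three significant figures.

AUC = 1220 ng/mL·h

Trapezoidal AUC_0→14.5:
  [0→3]: (422.4+137.7)/2 × 3 = 840.15
  [3→3.5]: (137.7+114.3)/2 × 0.5 = 63.0
  [3.5→5.5]: (114.3+54.1)/2 × 2 = 168.4
  [5.5→7.5]: (54.1+25.7)/2 × 2 = 79.8
  [7.5→9.5]: (25.7+12.2)/2 × 2 = 37.9
  [9.5→11.5]: (12.2+5.8)/2 × 2 = 18.0
  [11.5→14.5]: (5.8+1.9)/2 × 3 = 11.55
  Sum = 1218.8 ng/mL·h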